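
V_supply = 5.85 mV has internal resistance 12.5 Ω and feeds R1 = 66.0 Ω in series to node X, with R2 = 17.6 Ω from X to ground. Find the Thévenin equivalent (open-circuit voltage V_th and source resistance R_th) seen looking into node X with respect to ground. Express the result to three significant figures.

R1' = 12.5 + 66.0 = 78.50 Ω (source resistance + R1).
V_th is the unloaded tap voltage: V_supply · R2/(R1'+R2) = 5.85 × 0.1831 = 1.071 mV.
With V_supply suppressed (replaced by a short), R_th = R1' ‖ R2 = (78.50 × 17.6)/(78.50 + 17.6) = 14.38 Ω.

V_th ≈ 1.07 mV, R_th ≈ 14.4 Ω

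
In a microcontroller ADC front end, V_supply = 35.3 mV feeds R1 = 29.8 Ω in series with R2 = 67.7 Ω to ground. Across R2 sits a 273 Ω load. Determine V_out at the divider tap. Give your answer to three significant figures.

V_out ≈ 22.8 mV

R2 ‖ R_L = (67.7 × 273)/(67.7 + 273) = 54.25 Ω.
Voltage divider with the loaded lower leg: V_out = 35.3 × 54.25/(29.8 + 54.25) = 35.3 × 0.6454 = 22.78 mV.
(Unloaded it would be 24.5 mV; the load pulls it down.)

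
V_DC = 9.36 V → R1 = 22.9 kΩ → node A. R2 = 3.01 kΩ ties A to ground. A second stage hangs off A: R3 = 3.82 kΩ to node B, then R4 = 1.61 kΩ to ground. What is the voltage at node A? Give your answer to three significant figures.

Node A sees R2 in parallel with the series input of stage 2, R3 + R4 = 5.430 kΩ.
Effective lower resistance at A: R2 ‖ 5.430 = 1.937 kΩ.
So V_A = 9.36 × 0.07797 = 0.7298 V.

V_A ≈ 0.730 V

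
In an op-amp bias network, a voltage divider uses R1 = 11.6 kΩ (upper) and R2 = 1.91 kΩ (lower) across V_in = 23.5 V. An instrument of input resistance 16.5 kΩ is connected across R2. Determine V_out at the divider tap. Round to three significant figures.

The load sits in parallel with R2, giving an effective lower resistance R2' = R2·R_L/(R2+R_L) = 1.712 kΩ.
Voltage divider with the loaded lower leg: V_out = 23.5 × 1.712/(11.6 + 1.712) = 23.5 × 0.1286 = 3.022 V.
(Unloaded it would be 3.32 V; the load pulls it down.)

V_out ≈ 3.02 V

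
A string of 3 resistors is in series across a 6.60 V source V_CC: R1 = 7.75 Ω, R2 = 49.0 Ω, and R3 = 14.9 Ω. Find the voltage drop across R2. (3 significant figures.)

V ≈ 4.51 V

ΣR = 7.75 + 49.0 + 14.9 = 71.65 Ω.
Voltage divider: V = V_CC · (49.00 / 71.65) = 6.60 × 0.6839 = 4.514 V.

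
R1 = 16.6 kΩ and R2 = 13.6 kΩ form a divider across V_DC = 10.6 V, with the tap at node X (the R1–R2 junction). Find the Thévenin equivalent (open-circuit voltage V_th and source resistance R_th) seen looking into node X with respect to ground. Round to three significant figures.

V_th ≈ 4.77 V, R_th ≈ 7.48 kΩ

With X open, the divider is unloaded: V_th = 10.6 × 13.6/30.20 = 4.774 V.
Looking into X with the source shorted: R_th = R1·R2/(R1+R2) = 16.60 × 13.6/30.20 = 7.475 kΩ.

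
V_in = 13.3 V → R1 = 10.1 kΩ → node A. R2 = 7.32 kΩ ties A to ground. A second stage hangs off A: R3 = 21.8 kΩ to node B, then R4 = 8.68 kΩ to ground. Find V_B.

V_B ≈ 1.40 V

The second stage (R3 + R4 = 30.48 kΩ) loads node A in parallel with R2.
Effective lower resistance at A: R2 ‖ 30.48 = 5.902 kΩ.
First divider: V_A = V_in · 5.902/(10.1 + 5.902) = 4.906 V.
V_B = V_A × 0.2848 = 1.397 V.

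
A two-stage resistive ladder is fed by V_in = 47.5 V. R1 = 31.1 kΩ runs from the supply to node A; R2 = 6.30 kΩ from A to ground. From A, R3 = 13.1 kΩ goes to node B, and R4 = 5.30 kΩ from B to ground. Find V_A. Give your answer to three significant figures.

V_A ≈ 6.23 V

Looking into the second stage from A: R3 + R4 = 18.40 kΩ appears in parallel with R2.
Effective lower resistance at A: R2 ‖ 18.40 = 4.693 kΩ.
First divider: V_A = V_in · 4.693/(31.1 + 4.693) = 6.228 V.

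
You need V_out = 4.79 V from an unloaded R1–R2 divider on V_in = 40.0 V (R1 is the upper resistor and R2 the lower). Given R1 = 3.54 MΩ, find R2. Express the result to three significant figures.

V_out/V_in = R2/(R1+R2) = 0.1197.
Rearranging, R2 = R1·k/(1−k) = 3.54 × 0.1360 = 0.4816 MΩ.

R2 ≈ 0.482 MΩ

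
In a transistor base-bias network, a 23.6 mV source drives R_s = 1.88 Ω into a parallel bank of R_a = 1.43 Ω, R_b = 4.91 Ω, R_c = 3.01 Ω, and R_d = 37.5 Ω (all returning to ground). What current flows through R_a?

Equivalent of the parallel group: R_p = 0.7925 Ω.
Node voltage V_A = V_s · R_p/(R_s + R_p) = 23.6 × 0.2965 = 6.998 mV.
I(R_a) = V_A / R_a = 6.998/1.43 = 4.894 mA.
(Check via current divider: I_total = 8.831 mA; share G_k/ΣG = 0.5542 → same result.)

I ≈ 4.89 mA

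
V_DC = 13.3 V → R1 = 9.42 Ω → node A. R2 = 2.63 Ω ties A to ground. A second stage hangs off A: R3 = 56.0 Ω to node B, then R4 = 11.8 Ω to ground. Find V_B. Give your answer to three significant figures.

Node A sees R2 in parallel with the series input of stage 2, R3 + R4 = 67.80 Ω.
Effective lower resistance at A: R2 ‖ 67.80 = 2.532 Ω.
V_A = 13.3 × 2.532/(9.42 + 2.532) = 2.817 V.
Stage 2 is unloaded, so V_B = V_A · R4/(R3+R4) = 2.817 × 11.8/67.80 = 0.4903 V.

V_B ≈ 0.490 V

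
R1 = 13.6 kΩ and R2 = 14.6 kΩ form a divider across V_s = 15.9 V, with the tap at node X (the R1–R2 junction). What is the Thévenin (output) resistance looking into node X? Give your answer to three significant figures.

R_th ≈ 7.04 kΩ

Looking into X with the source shorted: R_th = R1·R2/(R1+R2) = 13.60 × 14.6/28.20 = 7.041 kΩ.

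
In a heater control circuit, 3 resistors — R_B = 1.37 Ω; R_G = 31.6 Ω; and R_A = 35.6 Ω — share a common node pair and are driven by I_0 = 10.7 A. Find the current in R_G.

Conductances: ΣG = 1/1.37 + 1/31.6 + 1/35.6 = 0.7897 (1/Ω).
R_G takes the fraction G_k/ΣG = 0.03165/0.7897 = 0.04007, so I = 10.7 × 0.04007 = 0.4288 A.

I ≈ 0.429 A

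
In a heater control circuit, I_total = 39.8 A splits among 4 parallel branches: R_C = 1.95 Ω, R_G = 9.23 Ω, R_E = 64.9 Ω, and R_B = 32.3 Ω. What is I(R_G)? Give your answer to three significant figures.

Conductances: ΣG = 1/1.95 + 1/9.23 + 1/64.9 + 1/32.3 = 0.6675 (1/Ω).
R_G takes the fraction G_k/ΣG = 0.1083/0.6675 = 0.1623, so I = 39.8 × 0.1623 = 6.460 A.

I ≈ 6.46 A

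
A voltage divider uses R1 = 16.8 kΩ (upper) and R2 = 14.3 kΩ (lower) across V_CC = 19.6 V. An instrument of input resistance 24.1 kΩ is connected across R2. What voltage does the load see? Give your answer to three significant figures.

The load sits in parallel with R2, giving an effective lower resistance R2' = R2·R_L/(R2+R_L) = 8.975 kΩ.
Voltage divider with the loaded lower leg: V_out = 19.6 × 8.975/(16.8 + 8.975) = 19.6 × 0.3482 = 6.825 V.
(Unloaded it would be 9.01 V; the load pulls it down.)

V_out ≈ 6.82 V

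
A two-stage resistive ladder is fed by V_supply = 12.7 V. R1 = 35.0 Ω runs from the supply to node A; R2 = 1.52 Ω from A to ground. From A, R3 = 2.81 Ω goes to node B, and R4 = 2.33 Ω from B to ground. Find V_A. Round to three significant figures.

Node A sees R2 in parallel with the series input of stage 2, R3 + R4 = 5.140 Ω.
Effective lower resistance at A: R2 ‖ 5.140 = 1.173 Ω.
First divider: V_A = V_supply · 1.173/(35.0 + 1.173) = 0.4119 V.

V_A ≈ 0.412 V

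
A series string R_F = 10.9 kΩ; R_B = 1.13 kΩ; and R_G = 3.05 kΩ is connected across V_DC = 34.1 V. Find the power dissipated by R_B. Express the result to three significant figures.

The common current is I = 34.1/15.08 = 2.261 mA.
P(R_B) = I²·R_B = (2.261)² × 1.13 = 5.778 mW.

P ≈ 5.78 mW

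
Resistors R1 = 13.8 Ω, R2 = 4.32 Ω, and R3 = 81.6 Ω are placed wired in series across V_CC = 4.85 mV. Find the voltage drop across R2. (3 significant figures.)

ΣR = 13.8 + 4.32 + 81.6 = 99.72 Ω.
By the voltage-divider rule, V = 4.85 × 4.320/99.72 = 0.2101 mV.

V ≈ 0.210 mV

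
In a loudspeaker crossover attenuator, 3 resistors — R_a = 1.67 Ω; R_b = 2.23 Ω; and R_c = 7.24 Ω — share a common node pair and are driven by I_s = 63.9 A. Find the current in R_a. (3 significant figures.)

Total conductance ΣG = 1/1.67 + 1/2.23 + 1/7.24 = 1.185 (units of 1/Ω).
By the current-divider rule, I = I_s · G_k/ΣG = 63.9 × 0.5052 = 32.28 A.

I ≈ 32.3 A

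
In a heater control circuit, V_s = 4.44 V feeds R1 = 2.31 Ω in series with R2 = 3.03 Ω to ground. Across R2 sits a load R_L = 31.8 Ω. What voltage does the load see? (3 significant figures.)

R2 ‖ R_L = (3.03 × 31.8)/(3.03 + 31.8) = 2.766 Ω.
Now apply the divider: V_out = 4.44 × 0.5450 = 2.420 V.

V_out ≈ 2.42 V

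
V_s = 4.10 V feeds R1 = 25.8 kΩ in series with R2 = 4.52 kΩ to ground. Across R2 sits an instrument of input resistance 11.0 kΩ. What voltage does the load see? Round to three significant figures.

The load sits in parallel with R2, giving an effective lower resistance R2' = R2·R_L/(R2+R_L) = 3.204 kΩ.
Now apply the divider: V_out = 4.10 × 0.1105 = 0.4529 V.

V_out ≈ 0.453 V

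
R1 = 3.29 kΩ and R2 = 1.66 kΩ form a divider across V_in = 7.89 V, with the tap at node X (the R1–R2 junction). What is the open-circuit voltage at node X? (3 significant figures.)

With X open, the divider is unloaded: V_th = 7.89 × 1.66/4.950 = 2.646 V.

V_th ≈ 2.65 V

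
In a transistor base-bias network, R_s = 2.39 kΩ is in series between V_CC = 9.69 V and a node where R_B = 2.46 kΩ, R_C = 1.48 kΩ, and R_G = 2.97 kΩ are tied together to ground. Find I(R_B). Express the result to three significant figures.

I ≈ 0.897 mA

Equivalent of the parallel group: R_p = 0.7048 kΩ.
V_A by voltage divider: V_A = 9.69 × 0.7048/(2.39 + 0.7048) = 2.207 V.
Branch current I = V_A/R_B = 2.207/2.46 = 0.8970 mA.
(Check via current divider: I_total = 3.131 mA; share G_k/ΣG = 0.2865 → same result.)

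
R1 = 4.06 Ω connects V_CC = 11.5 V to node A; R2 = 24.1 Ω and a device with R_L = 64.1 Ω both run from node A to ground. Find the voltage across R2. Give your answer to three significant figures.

V_out ≈ 9.34 V

R2 ‖ R_L = (24.1 × 64.1)/(24.1 + 64.1) = 17.51 Ω.
Now apply the divider: V_out = 11.5 × 0.8118 = 9.336 V.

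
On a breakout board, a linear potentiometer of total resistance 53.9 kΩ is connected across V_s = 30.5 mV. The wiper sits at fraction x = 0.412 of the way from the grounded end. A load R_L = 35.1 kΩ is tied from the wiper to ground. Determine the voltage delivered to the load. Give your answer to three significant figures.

V_out ≈ 9.16 mV

Lower segment x·R_p = 22.21 kΩ; upper segment (1−x)·R_p = 31.69 kΩ.
(x·R_p) ‖ R_L = 13.60 kΩ.
Then V_out = V_s · 13.60/(31.69 + 13.60) = 9.159 mV.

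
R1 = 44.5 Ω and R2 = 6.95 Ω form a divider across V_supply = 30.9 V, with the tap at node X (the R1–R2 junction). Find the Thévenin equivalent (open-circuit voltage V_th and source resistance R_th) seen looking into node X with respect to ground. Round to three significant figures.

V_th is the unloaded tap voltage: V_supply · R2/(R1+R2) = 30.9 × 0.1351 = 4.174 V.
With V_supply suppressed (replaced by a short), R_th = R1 ‖ R2 = (44.50 × 6.95)/(44.50 + 6.95) = 6.011 Ω.

V_th ≈ 4.17 V, R_th ≈ 6.01 Ω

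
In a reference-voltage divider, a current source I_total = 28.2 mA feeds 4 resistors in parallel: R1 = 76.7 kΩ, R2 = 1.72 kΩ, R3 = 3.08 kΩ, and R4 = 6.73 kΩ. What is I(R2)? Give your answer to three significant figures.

ΣG = 1/76.7 + 1/1.72 + 1/3.08 + 1/6.73 = 1.068.
R2 takes the fraction G_k/ΣG = 0.5814/1.068 = 0.5445, so I = 28.2 × 0.5445 = 15.36 mA.

I ≈ 15.4 mA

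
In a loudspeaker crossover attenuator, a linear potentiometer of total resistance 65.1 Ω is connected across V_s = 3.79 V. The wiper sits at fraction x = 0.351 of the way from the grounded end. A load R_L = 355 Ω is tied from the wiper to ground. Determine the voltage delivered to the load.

V_out ≈ 1.28 V

Split the track: R_lower = x·R_p = 22.85 Ω, R_upper = (1−x)·R_p = 42.25 Ω.
Lower segment in parallel with the load: 22.85 ‖ 355 = 21.47 Ω.
V_out = 3.79 × 21.47/(42.25 + 21.47) = 1.277 V.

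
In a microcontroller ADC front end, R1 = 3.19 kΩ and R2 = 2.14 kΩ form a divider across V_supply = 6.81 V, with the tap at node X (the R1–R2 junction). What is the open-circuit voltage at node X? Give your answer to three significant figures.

Open-circuit (no load on X): V_th = V_supply · R2/(R1 + R2) = 6.81 × 2.14/(3.190 + 2.14) = 2.734 V.

V_th ≈ 2.73 V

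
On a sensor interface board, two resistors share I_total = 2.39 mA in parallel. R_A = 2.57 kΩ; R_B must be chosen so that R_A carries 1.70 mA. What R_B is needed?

The fraction through R_A equals R_B/(R_A+R_B).
With f = 0.7113, R_B = R_A · f/(1−f) = 2.57 × 2.464 = 6.332 kΩ.

R_B ≈ 6.33 kΩ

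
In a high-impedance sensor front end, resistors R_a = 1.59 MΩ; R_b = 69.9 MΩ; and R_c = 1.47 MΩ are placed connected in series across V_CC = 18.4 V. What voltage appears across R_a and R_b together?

V ≈ 18.0 V

ΣR = 1.59 + 69.9 + 1.47 = 72.96 MΩ.
R_{R_a..R_b} = 1.59 + 69.9 = 71.49 MΩ.
By the voltage-divider rule, V = 18.4 × 71.49/72.96 = 18.03 V.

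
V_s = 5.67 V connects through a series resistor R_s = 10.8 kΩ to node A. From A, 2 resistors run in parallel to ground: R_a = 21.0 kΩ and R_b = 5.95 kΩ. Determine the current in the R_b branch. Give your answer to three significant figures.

Combine the parallel branches: R_p = (1/21.0 + 1/5.95)⁻¹ = 4.636 kΩ.
Node voltage V_A = V_s · R_p/(R_s + R_p) = 5.67 × 0.3004 = 1.703 V.
I(R_b) = V_A / R_b = 1.703/5.95 = 0.2862 mA.
(Equivalently: I_total = 0.3673 mA, then current-divider fraction G_k/ΣG = 0.7792.)

I ≈ 0.286 mA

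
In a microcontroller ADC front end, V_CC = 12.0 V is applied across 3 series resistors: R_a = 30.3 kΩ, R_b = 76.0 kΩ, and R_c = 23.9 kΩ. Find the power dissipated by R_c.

The common current is I = 12.0/130.2 = 0.09217 mA.
V(R_c) = I·R = 2.203 V; P = V·I = 2.203 × 0.09217 = 0.2030 mW.

P ≈ 0.203 mW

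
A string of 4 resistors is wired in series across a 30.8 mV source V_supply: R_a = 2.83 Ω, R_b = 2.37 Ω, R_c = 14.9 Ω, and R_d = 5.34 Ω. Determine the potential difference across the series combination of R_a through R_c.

V ≈ 24.3 mV

Series total: ΣR = 2.83 + 2.37 + 14.9 + 5.34 = 25.44 Ω.
R_{R_a..R_c} = 2.83 + 2.37 + 14.9 = 20.10 Ω.
By the voltage-divider rule, V = 30.8 × 20.10/25.44 = 24.33 mV.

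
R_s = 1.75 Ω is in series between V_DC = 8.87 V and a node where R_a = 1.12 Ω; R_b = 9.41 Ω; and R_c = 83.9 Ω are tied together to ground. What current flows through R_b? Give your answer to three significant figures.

Parallel bank: R_p = 1/(1/1.12 + 1/9.41 + 1/83.9) = 0.9891 Ω.
V_A by voltage divider: V_A = 8.87 × 0.9891/(1.75 + 0.9891) = 3.203 V.
Branch current I = V_A/R_b = 3.203/9.41 = 0.3404 A.
(Check via current divider: I_total = 3.238 A; share G_k/ΣG = 0.1051 → same result.)

I ≈ 0.340 A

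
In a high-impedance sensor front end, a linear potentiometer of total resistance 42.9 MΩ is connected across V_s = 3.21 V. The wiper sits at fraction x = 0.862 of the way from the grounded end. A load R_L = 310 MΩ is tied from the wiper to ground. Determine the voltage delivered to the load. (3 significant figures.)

The pot divides into 5.920 MΩ above the wiper and 36.98 MΩ below.
R_L loads the lower segment: effective lower R = 33.04 MΩ.
Loaded-divider output: V_out = 3.21 × 0.8480 = 2.722 V.

V_out ≈ 2.72 V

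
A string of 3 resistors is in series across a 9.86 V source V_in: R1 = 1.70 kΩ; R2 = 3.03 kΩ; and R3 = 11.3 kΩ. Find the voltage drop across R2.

Total series resistance ΣR = 1.70 + 3.03 + 11.3 = 16.03 kΩ.
Voltage divider: V = V_in · (3.030 / 16.03) = 9.86 × 0.1890 = 1.864 V.

V ≈ 1.86 V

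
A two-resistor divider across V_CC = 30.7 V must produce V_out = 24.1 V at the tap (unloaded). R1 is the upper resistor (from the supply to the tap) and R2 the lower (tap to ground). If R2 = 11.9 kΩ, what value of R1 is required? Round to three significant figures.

V_out/V_CC = R2/(R1+R2) = 0.7850.
So R1 = R2 · (V_CC/V_out − 1) = 11.9 × (30.7/24.1 − 1) = 11.9 × 0.2739 = 3.259 kΩ.

R1 ≈ 3.26 kΩ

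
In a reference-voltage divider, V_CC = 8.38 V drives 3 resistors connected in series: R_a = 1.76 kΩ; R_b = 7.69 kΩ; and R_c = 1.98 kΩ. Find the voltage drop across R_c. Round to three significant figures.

ΣR = 1.76 + 7.69 + 1.98 = 11.43 kΩ.
By the voltage-divider rule, V = 8.38 × 1.980/11.43 = 1.452 V.

V ≈ 1.45 V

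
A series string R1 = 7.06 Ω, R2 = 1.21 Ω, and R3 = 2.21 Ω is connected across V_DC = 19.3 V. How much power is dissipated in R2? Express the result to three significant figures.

P ≈ 4.10 W

ΣR = 10.48 Ω → I = 19.3/10.48 = 1.842 A.
P = I²R = 3.392 × 1.21 = 4.104 W.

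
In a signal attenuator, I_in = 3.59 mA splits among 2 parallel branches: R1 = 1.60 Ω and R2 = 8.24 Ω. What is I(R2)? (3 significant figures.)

For two parallel branches, I_k = I_in · (other R)/(sum of R).
So I = 3.59 × 1.60/9.840 = 0.5837 mA.

I ≈ 0.584 mA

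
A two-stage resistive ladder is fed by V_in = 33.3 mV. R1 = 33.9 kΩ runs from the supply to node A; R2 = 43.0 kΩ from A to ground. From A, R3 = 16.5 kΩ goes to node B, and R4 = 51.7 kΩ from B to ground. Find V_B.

Node A sees R2 in parallel with the series input of stage 2, R3 + R4 = 68.20 kΩ.
Effective lower resistance at A: R2 ‖ 68.20 = 26.37 kΩ.
So V_A = 33.3 × 0.4376 = 14.57 mV.
V_B = V_A × 0.7581 = 11.05 mV.

V_B ≈ 11.0 mV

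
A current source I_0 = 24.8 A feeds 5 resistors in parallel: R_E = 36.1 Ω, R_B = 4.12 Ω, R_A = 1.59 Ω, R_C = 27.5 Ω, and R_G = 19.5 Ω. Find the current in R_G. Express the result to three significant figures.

I ≈ 1.29 A

ΣG = 1/36.1 + 1/4.12 + 1/1.59 + 1/27.5 + 1/19.5 = 0.9870.
Current divider: I(R_G) = I_0 · G_k/ΣG = 24.8 × (0.05128/0.9870) = 24.8 × 0.05196 = 1.289 A.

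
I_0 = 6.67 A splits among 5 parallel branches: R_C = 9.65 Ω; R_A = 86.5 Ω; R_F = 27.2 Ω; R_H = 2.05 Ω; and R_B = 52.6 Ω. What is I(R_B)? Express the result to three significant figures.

I ≈ 0.192 A

Total conductance ΣG = 1/9.65 + 1/86.5 + 1/27.2 + 1/2.05 + 1/52.6 = 0.6588 (units of 1/Ω).
Current divider: I(R_B) = I_0 · G_k/ΣG = 6.67 × (0.01901/0.6588) = 6.67 × 0.02886 = 0.1925 A.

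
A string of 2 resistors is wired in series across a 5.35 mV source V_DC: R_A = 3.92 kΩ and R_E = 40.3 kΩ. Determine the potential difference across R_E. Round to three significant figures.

Total series resistance ΣR = 3.92 + 40.3 = 44.22 kΩ.
V = V_DC · R/ΣR = 5.35 × 0.9114 = 4.876 mV.

V ≈ 4.88 mV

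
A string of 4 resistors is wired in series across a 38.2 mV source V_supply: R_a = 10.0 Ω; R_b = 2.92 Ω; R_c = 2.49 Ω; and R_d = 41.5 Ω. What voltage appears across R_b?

Series total: ΣR = 10.0 + 2.92 + 2.49 + 41.5 = 56.91 Ω.
Voltage divider: V = V_supply · (2.920 / 56.91) = 38.2 × 0.05131 = 1.960 mV.

V ≈ 1.96 mV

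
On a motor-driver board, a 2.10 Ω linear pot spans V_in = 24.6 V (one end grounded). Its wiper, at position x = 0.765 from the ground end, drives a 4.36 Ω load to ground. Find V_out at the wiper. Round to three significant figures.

V_out ≈ 17.3 V

Split the track: R_lower = x·R_p = 1.607 Ω, R_upper = (1−x)·R_p = 0.4935 Ω.
R_L loads the lower segment: effective lower R = 1.174 Ω.
Then V_out = V_in · 1.174/(0.4935 + 1.174) = 17.32 V.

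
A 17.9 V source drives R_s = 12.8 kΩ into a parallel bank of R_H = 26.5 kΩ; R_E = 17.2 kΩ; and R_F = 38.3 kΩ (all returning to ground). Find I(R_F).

Combine the parallel branches: R_p = (1/26.5 + 1/17.2 + 1/38.3)⁻¹ = 8.198 kΩ.
Node voltage V_A = V_supply · R_p/(R_s + R_p) = 17.9 × 0.3904 = 6.988 V.
Branch current I = V_A/R_F = 6.988/38.3 = 0.1825 mA.

I ≈ 0.182 mA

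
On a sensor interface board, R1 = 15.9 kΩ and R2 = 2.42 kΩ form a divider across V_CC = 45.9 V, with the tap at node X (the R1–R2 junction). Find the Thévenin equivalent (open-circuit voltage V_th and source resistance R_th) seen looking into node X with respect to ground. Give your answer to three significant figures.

V_th ≈ 6.06 V, R_th ≈ 2.10 kΩ

V_th is the unloaded tap voltage: V_CC · R2/(R1+R2) = 45.9 × 0.1321 = 6.063 V.
Looking into X with the source shorted: R_th = R1·R2/(R1+R2) = 15.90 × 2.42/18.32 = 2.100 kΩ.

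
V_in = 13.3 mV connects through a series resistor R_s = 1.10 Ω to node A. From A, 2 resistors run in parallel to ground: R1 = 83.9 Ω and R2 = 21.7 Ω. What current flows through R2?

Combine the parallel branches: R_p = (1/83.9 + 1/21.7)⁻¹ = 17.24 Ω.
V_A = 13.3 × 17.24/18.34 = 12.50 mV.
I(R2) = V_A / R2 = 12.50/21.7 = 0.5761 mA.

I ≈ 0.576 mA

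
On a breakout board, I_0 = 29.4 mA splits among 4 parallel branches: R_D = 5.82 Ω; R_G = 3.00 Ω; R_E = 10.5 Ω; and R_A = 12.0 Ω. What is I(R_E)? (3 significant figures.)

I ≈ 4.10 mA

ΣG = 1/5.82 + 1/3.00 + 1/10.5 + 1/12.0 = 0.6837.
R_E takes the fraction G_k/ΣG = 0.09524/0.6837 = 0.1393, so I = 29.4 × 0.1393 = 4.095 mA.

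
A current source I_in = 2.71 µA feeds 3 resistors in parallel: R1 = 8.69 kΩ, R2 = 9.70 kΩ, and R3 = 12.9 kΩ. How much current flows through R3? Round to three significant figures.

ΣG = 1/8.69 + 1/9.70 + 1/12.9 = 0.2957.
R3 takes the fraction G_k/ΣG = 0.07752/0.2957 = 0.2622, so I = 2.71 × 0.2622 = 0.7105 µA.

I ≈ 0.710 µA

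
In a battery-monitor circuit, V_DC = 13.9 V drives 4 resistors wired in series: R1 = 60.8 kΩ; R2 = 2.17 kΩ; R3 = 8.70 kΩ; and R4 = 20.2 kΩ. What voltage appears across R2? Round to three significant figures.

ΣR = 60.8 + 2.17 + 8.70 + 20.2 = 91.87 kΩ.
Voltage divider: V = V_DC · (2.170 / 91.87) = 13.9 × 0.02362 = 0.3283 V.

V ≈ 0.328 V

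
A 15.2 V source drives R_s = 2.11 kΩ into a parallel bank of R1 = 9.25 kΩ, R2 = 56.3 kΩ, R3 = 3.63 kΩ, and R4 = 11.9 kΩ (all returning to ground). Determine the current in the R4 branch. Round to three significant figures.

Combine the parallel branches: R_p = (1/9.25 + 1/56.3 + 1/3.63 + 1/11.9)⁻¹ = 2.060 kΩ.
V_A = 15.2 × 2.060/4.170 = 7.509 V.
Branch current I = V_A/R4 = 7.509/11.9 = 0.6310 mA.

I ≈ 0.631 mA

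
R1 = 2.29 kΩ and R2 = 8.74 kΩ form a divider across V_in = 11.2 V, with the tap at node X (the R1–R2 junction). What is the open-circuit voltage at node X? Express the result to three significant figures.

V_th ≈ 8.87 V

With X open, the divider is unloaded: V_th = 11.2 × 8.74/11.03 = 8.875 V.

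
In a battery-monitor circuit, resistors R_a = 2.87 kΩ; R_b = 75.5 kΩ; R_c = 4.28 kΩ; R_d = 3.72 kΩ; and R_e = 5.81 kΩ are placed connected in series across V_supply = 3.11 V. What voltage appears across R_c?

Total series resistance ΣR = 2.87 + 75.5 + 4.28 + 3.72 + 5.81 = 92.18 kΩ.
V = V_supply · R/ΣR = 3.11 × 0.04643 = 0.1444 V.

V ≈ 0.144 V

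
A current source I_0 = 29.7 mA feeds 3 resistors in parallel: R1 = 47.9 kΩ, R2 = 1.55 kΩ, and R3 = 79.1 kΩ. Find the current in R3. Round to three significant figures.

I ≈ 0.553 mA

Total conductance ΣG = 1/47.9 + 1/1.55 + 1/79.1 = 0.6787 (units of 1/kΩ).
By the current-divider rule, I = I_0 · G_k/ΣG = 29.7 × 0.01863 = 0.5532 mA.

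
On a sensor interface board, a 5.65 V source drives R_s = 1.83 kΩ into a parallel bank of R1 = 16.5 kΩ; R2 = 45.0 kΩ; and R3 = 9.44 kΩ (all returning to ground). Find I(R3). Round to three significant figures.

Combine the parallel branches: R_p = (1/16.5 + 1/45.0 + 1/9.44)⁻¹ = 5.298 kΩ.
V_A = 5.65 × 5.298/7.128 = 4.199 V.
I(R3) = V_A / R3 = 4.199/9.44 = 0.4449 mA.

I ≈ 0.445 mA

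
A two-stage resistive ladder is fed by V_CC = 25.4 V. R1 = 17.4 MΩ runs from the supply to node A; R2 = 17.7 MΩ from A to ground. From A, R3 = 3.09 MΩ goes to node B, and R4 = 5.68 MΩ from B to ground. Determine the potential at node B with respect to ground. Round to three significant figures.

Looking into the second stage from A: R3 + R4 = 8.770 MΩ appears in parallel with R2.
R2 ‖ (R3+R4) = 5.864 MΩ.
V_A = 25.4 × 5.864/(17.4 + 5.864) = 6.403 V.
V_B = V_A × 0.6477 = 4.147 V.

V_B ≈ 4.15 V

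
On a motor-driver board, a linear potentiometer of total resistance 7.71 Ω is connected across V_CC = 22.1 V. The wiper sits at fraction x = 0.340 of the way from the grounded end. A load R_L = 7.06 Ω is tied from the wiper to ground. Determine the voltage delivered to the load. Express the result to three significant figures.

V_out ≈ 6.04 V

Lower segment x·R_p = 2.621 Ω; upper segment (1−x)·R_p = 5.089 Ω.
(x·R_p) ‖ R_L = 1.912 Ω.
Then V_out = V_CC · 1.912/(5.089 + 1.912) = 6.035 V.
(Unloaded: V_out = x·V_CC = 7.51 V.)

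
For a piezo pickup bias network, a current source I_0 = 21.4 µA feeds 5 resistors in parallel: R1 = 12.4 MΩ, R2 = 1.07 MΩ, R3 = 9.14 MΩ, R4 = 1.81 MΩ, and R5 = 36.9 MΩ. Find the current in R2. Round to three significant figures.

I ≈ 11.7 µA

Conductances: ΣG = 1/12.4 + 1/1.07 + 1/9.14 + 1/1.81 + 1/36.9 = 1.704 (1/MΩ).
By the current-divider rule, I = I_0 · G_k/ΣG = 21.4 × 0.5484 = 11.74 µA.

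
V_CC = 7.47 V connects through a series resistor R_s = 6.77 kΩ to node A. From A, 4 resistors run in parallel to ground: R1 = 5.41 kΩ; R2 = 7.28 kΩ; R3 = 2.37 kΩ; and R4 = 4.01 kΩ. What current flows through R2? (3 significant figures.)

I ≈ 0.133 mA

Combine the parallel branches: R_p = (1/5.41 + 1/7.28 + 1/2.37 + 1/4.01)⁻¹ = 1.007 kΩ.
V_A = 7.47 × 1.007/7.777 = 0.9668 V.
Branch current I = V_A/R2 = 0.9668/7.28 = 0.1328 mA.
(Check via current divider: I_total = 0.9606 mA; share G_k/ΣG = 0.1383 → same result.)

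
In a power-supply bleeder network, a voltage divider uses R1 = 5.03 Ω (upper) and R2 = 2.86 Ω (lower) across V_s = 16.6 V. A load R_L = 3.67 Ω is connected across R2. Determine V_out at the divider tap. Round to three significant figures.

The load sits in parallel with R2, giving an effective lower resistance R2' = R2·R_L/(R2+R_L) = 1.607 Ω.
Voltage divider with the loaded lower leg: V_out = 16.6 × 1.607/(5.03 + 1.607) = 16.6 × 0.2422 = 4.020 V.
(Unloaded it would be 6.02 V; the load pulls it down.)

V_out ≈ 4.02 V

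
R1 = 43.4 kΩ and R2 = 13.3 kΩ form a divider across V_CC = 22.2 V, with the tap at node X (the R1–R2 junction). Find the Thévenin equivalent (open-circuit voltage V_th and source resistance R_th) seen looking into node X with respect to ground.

V_th ≈ 5.21 V, R_th ≈ 10.2 kΩ

V_th is the unloaded tap voltage: V_CC · R2/(R1+R2) = 22.2 × 0.2346 = 5.207 V.
Zeroing V_CC shorts the top of R1 to ground, so R_th = R1 ‖ R2 = 10.18 kΩ.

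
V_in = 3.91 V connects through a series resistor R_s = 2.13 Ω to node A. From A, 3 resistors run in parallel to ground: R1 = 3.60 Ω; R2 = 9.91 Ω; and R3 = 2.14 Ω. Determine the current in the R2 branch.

I ≈ 0.141 A

Combine the parallel branches: R_p = (1/3.60 + 1/9.91 + 1/2.14)⁻¹ = 1.182 Ω.
Node voltage V_A = V_in · R_p/(R_s + R_p) = 3.91 × 0.3569 = 1.395 V.
Branch current I = V_A/R2 = 1.395/9.91 = 0.1408 A.
(Equivalently: I_total = 1.181 A, then current-divider fraction G_k/ΣG = 0.1193.)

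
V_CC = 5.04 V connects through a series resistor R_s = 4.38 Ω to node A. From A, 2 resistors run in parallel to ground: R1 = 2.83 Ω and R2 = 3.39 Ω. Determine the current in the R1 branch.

I ≈ 0.464 A

Parallel bank: R_p = 1/(1/2.83 + 1/3.39) = 1.542 Ω.
Node voltage V_A = V_CC · R_p/(R_s + R_p) = 5.04 × 0.2604 = 1.313 V.
Branch current I = V_A/R1 = 1.313/2.83 = 0.4638 A.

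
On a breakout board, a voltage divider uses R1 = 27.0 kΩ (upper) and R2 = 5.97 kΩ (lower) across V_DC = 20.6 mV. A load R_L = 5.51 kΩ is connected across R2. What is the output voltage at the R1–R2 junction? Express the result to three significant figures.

V_out ≈ 1.98 mV

The load sits in parallel with R2, giving an effective lower resistance R2' = R2·R_L/(R2+R_L) = 2.865 kΩ.
Then V_out = V_DC · R2'/(R1 + R2') = 20.6 × 2.865/29.87 = 1.976 mV.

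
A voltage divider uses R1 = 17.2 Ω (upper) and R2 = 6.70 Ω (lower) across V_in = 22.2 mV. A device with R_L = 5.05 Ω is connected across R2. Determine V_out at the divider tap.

V_out ≈ 3.18 mV

R2 ‖ R_L = (6.70 × 5.05)/(6.70 + 5.05) = 2.880 Ω.
Voltage divider with the loaded lower leg: V_out = 22.2 × 2.880/(17.2 + 2.880) = 22.2 × 0.1434 = 3.184 mV.
(Unloaded it would be 6.22 mV; the load pulls it down.)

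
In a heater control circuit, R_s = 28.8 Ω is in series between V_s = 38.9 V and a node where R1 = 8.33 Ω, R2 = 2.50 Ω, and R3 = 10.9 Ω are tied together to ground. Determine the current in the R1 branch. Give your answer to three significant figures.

Equivalent of the parallel group: R_p = 1.635 Ω.
V_A = 38.9 × 1.635/30.43 = 2.089 V.
I(R1) = V_A / R1 = 2.089/8.33 = 0.2508 A.

I ≈ 0.251 A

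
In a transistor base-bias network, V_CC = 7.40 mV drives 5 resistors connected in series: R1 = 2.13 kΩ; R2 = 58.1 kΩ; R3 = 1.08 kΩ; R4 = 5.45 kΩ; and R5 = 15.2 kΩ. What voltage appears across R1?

V ≈ 0.192 mV

Series total: ΣR = 2.13 + 58.1 + 1.08 + 5.45 + 15.2 = 81.96 kΩ.
V = V_CC · R/ΣR = 7.40 × 0.02599 = 0.1923 mV.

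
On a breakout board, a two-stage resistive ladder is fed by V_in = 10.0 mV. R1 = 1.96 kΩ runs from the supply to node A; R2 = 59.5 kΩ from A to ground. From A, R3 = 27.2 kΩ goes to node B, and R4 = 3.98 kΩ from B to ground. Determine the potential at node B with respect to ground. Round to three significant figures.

V_B ≈ 1.16 mV

Looking into the second stage from A: R3 + R4 = 31.18 kΩ appears in parallel with R2.
Effective lower resistance at A: R2 ‖ 31.18 = 20.46 kΩ.
V_A = 10.0 × 20.46/(1.96 + 20.46) = 9.126 mV.
Then the unloaded second divider: V_B = V_A × R4/(R3+R4) = 9.126 × 0.1276 = 1.165 mV.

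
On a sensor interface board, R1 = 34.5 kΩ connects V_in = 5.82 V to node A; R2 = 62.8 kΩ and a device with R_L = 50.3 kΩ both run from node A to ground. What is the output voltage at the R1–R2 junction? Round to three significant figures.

R2 ‖ R_L = (62.8 × 50.3)/(62.8 + 50.3) = 27.93 kΩ.
Then V_out = V_in · R2'/(R1 + R2') = 5.82 × 27.93/62.43 = 2.604 V.

V_out ≈ 2.60 V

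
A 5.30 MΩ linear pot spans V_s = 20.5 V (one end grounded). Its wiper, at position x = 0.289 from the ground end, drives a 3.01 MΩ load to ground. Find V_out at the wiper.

V_out ≈ 4.35 V

The pot divides into 3.768 MΩ above the wiper and 1.532 MΩ below.
(x·R_p) ‖ R_L = 1.015 MΩ.
V_out = 20.5 × 1.015/(3.768 + 1.015) = 4.350 V.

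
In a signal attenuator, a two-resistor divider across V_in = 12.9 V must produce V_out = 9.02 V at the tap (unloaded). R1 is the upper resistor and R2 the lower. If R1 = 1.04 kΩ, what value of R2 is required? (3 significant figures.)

R2 ≈ 2.42 kΩ

V_out/V_in = R2/(R1+R2) = 0.6992.
R2 = R1 · 0.6992/(1 − 0.6992) = 2.418 kΩ.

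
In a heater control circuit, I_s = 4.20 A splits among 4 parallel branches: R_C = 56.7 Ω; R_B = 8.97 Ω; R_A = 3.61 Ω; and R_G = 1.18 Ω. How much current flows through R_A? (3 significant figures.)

ΣG = 1/56.7 + 1/8.97 + 1/3.61 + 1/1.18 = 1.254.
R_A takes the fraction G_k/ΣG = 0.2770/1.254 = 0.2210, so I = 4.20 × 0.2210 = 0.9281 A.

I ≈ 0.928 A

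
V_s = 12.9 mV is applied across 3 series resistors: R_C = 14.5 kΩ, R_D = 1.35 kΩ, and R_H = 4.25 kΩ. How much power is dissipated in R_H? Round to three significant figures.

P ≈ 1.75 nW

ΣR = 20.10 kΩ → I = 12.9/20.10 = 0.6418 µA.
P = I²R = 0.4119 × 4.25 = 1.751 nW.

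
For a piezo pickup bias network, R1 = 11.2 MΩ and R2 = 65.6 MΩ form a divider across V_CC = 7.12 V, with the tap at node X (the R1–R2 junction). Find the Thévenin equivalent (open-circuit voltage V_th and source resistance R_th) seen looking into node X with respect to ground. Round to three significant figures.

With X open, the divider is unloaded: V_th = 7.12 × 65.6/76.80 = 6.082 V.
With V_CC suppressed (replaced by a short), R_th = R1 ‖ R2 = (11.20 × 65.6)/(11.20 + 65.6) = 9.567 MΩ.

V_th ≈ 6.08 V, R_th ≈ 9.57 MΩ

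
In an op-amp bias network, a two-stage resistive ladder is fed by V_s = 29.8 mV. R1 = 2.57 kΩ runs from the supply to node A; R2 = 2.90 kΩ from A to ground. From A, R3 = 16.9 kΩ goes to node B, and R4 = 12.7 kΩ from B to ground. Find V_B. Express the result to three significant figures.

V_B ≈ 6.48 mV

Node A sees R2 in parallel with the series input of stage 2, R3 + R4 = 29.60 kΩ.
Effective lower resistance at A: R2 ‖ 29.60 = 2.641 kΩ.
First divider: V_A = V_s · 2.641/(2.57 + 2.641) = 15.10 mV.
Stage 2 is unloaded, so V_B = V_A · R4/(R3+R4) = 15.10 × 12.7/29.60 = 6.480 mV.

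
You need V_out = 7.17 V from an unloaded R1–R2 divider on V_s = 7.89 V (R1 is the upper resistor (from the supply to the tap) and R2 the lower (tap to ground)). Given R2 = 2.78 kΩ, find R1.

Required fraction k = V_out/V_s = 0.9087.
Rearranging, R1 = R2·(1−k)/k = 2.78 × 0.1004 = 0.2792 kΩ.

R1 ≈ 0.279 kΩ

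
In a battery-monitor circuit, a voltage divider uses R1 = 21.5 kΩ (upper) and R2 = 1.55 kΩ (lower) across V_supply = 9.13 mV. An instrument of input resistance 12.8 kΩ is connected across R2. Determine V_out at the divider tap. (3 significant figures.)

V_out ≈ 0.552 mV

R2 ‖ R_L = (1.55 × 12.8)/(1.55 + 12.8) = 1.383 kΩ.
Now apply the divider: V_out = 9.13 × 0.06042 = 0.5516 mV.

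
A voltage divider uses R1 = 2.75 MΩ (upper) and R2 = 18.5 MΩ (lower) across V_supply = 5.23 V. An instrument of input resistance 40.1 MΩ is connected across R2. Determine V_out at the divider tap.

The load sits in parallel with R2, giving an effective lower resistance R2' = R2·R_L/(R2+R_L) = 12.66 MΩ.
Then V_out = V_supply · R2'/(R1 + R2') = 5.23 × 12.66/15.41 = 4.297 V.
(Unloaded it would be 4.55 V; the load pulls it down.)

V_out ≈ 4.30 V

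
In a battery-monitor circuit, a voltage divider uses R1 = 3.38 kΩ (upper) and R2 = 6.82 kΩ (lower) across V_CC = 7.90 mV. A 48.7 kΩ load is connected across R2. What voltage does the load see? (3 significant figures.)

V_out ≈ 5.05 mV

R2 ‖ R_L = (6.82 × 48.7)/(6.82 + 48.7) = 5.982 kΩ.
Then V_out = V_CC · R2'/(R1 + R2') = 7.90 × 5.982/9.362 = 5.048 mV.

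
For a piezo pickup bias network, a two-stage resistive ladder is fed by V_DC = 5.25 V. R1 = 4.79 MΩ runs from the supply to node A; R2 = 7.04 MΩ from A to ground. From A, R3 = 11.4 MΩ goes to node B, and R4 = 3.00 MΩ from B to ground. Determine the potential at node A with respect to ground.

V_A ≈ 2.61 V

Looking into the second stage from A: R3 + R4 = 14.40 MΩ appears in parallel with R2.
R2 ‖ (R3+R4) = 4.728 MΩ.
First divider: V_A = V_DC · 4.728/(4.79 + 4.728) = 2.608 V.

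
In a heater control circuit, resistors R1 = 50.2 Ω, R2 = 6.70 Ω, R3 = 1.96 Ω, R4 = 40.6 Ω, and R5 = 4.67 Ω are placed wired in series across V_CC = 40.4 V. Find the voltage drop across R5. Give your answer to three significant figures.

Total series resistance ΣR = 50.2 + 6.70 + 1.96 + 40.6 + 4.67 = 104.1 Ω.
By the voltage-divider rule, V = 40.4 × 4.670/104.1 = 1.812 V.

V ≈ 1.81 V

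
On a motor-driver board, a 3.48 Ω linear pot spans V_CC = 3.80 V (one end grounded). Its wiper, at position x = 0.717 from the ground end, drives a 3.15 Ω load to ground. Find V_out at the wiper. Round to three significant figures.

V_out ≈ 2.23 V

The pot divides into 0.9848 Ω above the wiper and 2.495 Ω below.
(x·R_p) ‖ R_L = 1.392 Ω.
Then V_out = V_CC · 1.392/(0.9848 + 1.392) = 2.226 V.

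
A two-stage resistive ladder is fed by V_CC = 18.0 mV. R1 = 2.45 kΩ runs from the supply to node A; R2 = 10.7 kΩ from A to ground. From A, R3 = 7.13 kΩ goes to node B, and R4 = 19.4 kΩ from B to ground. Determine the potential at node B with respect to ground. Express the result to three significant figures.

Node A sees R2 in parallel with the series input of stage 2, R3 + R4 = 26.53 kΩ.
R2 ‖ (R3+R4) = 7.625 kΩ.
First divider: V_A = V_CC · 7.625/(2.45 + 7.625) = 13.62 mV.
Then the unloaded second divider: V_B = V_A × R4/(R3+R4) = 13.62 × 0.7312 = 9.962 mV.

V_B ≈ 9.96 mV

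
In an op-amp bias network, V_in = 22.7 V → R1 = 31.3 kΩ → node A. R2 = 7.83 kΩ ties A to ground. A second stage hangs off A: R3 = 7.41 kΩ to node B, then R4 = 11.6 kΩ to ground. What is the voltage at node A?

Node A sees R2 in parallel with the series input of stage 2, R3 + R4 = 19.01 kΩ.
R2 ‖ (R3+R4) = 5.546 kΩ.
So V_A = 22.7 × 0.1505 = 3.417 V.

V_A ≈ 3.42 V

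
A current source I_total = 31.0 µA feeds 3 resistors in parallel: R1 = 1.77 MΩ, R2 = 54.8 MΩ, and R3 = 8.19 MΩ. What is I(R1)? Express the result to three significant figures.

Total conductance ΣG = 1/1.77 + 1/54.8 + 1/8.19 = 0.7053 (units of 1/MΩ).
Current divider: I(R1) = I_total · G_k/ΣG = 31.0 × (0.5650/0.7053) = 31.0 × 0.8010 = 24.83 µA.

I ≈ 24.8 µA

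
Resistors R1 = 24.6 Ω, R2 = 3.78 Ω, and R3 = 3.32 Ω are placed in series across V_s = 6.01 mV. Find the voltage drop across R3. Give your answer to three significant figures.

Total series resistance ΣR = 24.6 + 3.78 + 3.32 = 31.70 Ω.
Voltage divider: V = V_s · (3.320 / 31.70) = 6.01 × 0.1047 = 0.6294 mV.

V ≈ 0.629 mV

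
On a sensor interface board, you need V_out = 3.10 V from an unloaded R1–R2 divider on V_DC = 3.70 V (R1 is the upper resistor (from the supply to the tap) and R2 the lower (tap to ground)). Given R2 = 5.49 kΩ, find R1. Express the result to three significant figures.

R1 ≈ 1.06 kΩ

V_out/V_DC = R2/(R1+R2) = 0.8378.
R1 = R2·(1/k − 1) = 5.49 × 0.1935 = 1.063 kΩ.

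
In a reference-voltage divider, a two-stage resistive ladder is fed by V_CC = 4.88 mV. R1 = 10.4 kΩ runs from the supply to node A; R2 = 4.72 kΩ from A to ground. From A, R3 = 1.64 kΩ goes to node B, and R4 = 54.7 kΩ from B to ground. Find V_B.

V_B ≈ 1.40 mV

The second stage (R3 + R4 = 56.34 kΩ) loads node A in parallel with R2.
R2 ‖ (R3+R4) = 4.355 kΩ.
V_A = 4.88 × 4.355/(10.4 + 4.355) = 1.440 mV.
V_B = V_A × 0.9709 = 1.398 mV.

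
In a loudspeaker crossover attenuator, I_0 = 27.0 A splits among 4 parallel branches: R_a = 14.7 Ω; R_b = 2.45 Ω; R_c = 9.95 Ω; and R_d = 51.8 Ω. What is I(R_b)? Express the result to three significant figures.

ΣG = 1/14.7 + 1/2.45 + 1/9.95 + 1/51.8 = 0.5960.
Current divider: I(R_b) = I_0 · G_k/ΣG = 27.0 × (0.4082/0.5960) = 27.0 × 0.6848 = 18.49 A.

I ≈ 18.5 A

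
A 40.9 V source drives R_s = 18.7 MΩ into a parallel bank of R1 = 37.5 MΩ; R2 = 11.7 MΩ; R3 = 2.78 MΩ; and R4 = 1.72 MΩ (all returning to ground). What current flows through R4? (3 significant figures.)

Combine the parallel branches: R_p = (1/37.5 + 1/11.7 + 1/2.78 + 1/1.72)⁻¹ = 0.9494 MΩ.
V_A by voltage divider: V_A = 40.9 × 0.9494/(18.7 + 0.9494) = 1.976 V.
Branch current I = V_A/R4 = 1.976/1.72 = 1.149 µA.
(Check via current divider: I_total = 2.081 µA; share G_k/ΣG = 0.5520 → same result.)

I ≈ 1.15 µA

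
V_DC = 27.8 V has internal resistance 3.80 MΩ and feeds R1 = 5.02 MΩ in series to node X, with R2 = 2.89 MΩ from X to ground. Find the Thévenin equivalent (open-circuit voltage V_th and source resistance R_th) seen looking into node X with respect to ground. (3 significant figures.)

R1' = 3.80 + 5.02 = 8.820 MΩ (source resistance + R1).
V_th is the unloaded tap voltage: V_DC · R2/(R1'+R2) = 27.8 × 0.2468 = 6.861 V.
Looking into X with the source shorted: R_th = R1'·R2/(R1'+R2) = 8.820 × 2.89/11.71 = 2.177 MΩ.

V_th ≈ 6.86 V, R_th ≈ 2.18 MΩ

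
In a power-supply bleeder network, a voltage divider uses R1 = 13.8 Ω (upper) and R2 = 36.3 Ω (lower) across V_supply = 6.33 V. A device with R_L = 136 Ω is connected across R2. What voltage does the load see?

V_out ≈ 4.27 V

R2 ‖ R_L = (36.3 × 136)/(36.3 + 136) = 28.65 Ω.
Voltage divider with the loaded lower leg: V_out = 6.33 × 28.65/(13.8 + 28.65) = 6.33 × 0.6749 = 4.272 V.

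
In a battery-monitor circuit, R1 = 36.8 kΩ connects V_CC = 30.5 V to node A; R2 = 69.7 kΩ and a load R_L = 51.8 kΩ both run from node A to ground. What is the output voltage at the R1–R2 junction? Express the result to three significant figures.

V_out ≈ 13.6 V

R2 ‖ R_L = (69.7 × 51.8)/(69.7 + 51.8) = 29.72 kΩ.
Voltage divider with the loaded lower leg: V_out = 30.5 × 29.72/(36.8 + 29.72) = 30.5 × 0.4467 = 13.63 V.
(Unloaded it would be 20.0 V; the load pulls it down.)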